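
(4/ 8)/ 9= 0.06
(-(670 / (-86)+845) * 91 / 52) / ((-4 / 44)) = 693000/43 = 16116.28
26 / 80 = 13/40 = 0.32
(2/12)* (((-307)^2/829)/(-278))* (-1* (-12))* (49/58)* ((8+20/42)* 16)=-939474032/10025097 = -93.71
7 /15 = 0.47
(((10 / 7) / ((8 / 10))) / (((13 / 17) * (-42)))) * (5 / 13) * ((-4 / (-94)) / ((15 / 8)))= -1700/3502863 = 0.00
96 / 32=3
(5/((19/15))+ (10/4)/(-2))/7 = 205/532 = 0.39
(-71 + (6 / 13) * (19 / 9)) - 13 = -3238/39 = -83.03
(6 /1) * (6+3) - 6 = 48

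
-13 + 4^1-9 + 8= -10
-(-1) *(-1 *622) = -622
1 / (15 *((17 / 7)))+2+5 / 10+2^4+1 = 9959/510 = 19.53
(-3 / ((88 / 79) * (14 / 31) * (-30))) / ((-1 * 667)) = -2449/8217440 = 0.00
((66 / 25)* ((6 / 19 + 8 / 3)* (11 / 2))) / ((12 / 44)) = 158.79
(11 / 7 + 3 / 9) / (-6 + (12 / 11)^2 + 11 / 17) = -82280/179823 = -0.46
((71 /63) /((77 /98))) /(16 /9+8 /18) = 71/110 = 0.65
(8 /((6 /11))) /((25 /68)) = 39.89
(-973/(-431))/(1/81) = 78813/431 = 182.86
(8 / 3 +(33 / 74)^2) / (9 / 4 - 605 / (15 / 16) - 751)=-47075/22902001 = 0.00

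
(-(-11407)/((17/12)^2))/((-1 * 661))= -96624/11237 = -8.60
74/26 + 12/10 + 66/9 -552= -105421/195 = -540.62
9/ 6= 3/2 = 1.50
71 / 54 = 1.31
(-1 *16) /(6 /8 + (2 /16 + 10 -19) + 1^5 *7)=128/9 = 14.22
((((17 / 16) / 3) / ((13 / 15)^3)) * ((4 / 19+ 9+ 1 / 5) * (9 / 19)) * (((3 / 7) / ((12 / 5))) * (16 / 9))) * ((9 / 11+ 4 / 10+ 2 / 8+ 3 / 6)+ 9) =217141425/25713688 = 8.44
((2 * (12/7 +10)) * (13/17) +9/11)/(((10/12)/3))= 67.44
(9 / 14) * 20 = 90/7 = 12.86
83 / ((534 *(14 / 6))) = 83/1246 = 0.07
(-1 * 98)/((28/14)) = -49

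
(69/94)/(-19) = -69/1786 = -0.04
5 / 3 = 1.67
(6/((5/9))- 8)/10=0.28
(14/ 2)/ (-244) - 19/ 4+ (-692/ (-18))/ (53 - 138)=-488207/93330 = -5.23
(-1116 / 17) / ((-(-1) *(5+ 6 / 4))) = -2232/221 = -10.10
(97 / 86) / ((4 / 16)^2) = 18.05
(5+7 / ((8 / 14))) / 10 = 69/40 = 1.72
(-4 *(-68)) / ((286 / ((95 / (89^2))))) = 12920/1132703 = 0.01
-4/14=-2/7 = -0.29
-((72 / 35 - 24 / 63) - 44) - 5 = 37.32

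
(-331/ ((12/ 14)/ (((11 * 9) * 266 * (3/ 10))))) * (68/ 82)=-518634963/205 = -2529926.65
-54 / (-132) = 9/22 = 0.41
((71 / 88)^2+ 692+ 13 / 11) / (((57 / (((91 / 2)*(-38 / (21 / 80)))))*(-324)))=349247665/1411344 = 247.46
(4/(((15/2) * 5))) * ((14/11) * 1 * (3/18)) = 56/2475 = 0.02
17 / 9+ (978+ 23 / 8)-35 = 68239/72 = 947.76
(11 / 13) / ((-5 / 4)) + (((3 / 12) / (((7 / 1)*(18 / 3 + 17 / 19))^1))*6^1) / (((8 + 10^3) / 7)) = -3872173/5722080 = -0.68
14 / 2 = 7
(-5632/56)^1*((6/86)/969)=-704/97223 = -0.01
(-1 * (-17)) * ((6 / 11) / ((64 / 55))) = 255/32 = 7.97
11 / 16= 0.69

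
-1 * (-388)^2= -150544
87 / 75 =29/25 = 1.16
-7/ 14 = -1/2 = -0.50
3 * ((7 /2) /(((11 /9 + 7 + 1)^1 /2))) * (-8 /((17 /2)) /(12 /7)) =-1764/1411 = -1.25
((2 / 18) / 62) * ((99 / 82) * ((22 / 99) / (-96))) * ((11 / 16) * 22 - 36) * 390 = 119405/2928384 = 0.04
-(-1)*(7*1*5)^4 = 1500625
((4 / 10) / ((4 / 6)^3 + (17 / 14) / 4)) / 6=504/4535 = 0.11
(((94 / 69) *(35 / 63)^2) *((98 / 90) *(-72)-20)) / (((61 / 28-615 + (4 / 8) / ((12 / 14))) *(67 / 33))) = 5935160/178313733 = 0.03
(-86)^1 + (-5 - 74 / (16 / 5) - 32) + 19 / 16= -2319/16 = -144.94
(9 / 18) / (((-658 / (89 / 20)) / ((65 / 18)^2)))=-75205/1705536 = -0.04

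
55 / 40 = 11/8 = 1.38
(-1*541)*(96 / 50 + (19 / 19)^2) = -39493/25 = -1579.72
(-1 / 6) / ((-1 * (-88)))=-1/528 = 0.00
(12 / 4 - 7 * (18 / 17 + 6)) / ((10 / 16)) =-6312/85 = -74.26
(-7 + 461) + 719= 1173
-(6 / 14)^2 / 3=-3/49 = -0.06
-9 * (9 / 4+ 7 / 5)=-32.85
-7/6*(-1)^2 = -7/6 = -1.17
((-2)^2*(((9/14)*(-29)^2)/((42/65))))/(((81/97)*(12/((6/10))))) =200.40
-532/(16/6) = -399/2 = -199.50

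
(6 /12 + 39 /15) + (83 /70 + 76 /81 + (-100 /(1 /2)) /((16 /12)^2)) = -121651/1134 = -107.28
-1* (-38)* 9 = 342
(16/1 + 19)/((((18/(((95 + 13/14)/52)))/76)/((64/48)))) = 127585/351 = 363.49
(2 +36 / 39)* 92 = 3496/13 = 268.92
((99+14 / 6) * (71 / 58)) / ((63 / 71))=766232/5481 = 139.80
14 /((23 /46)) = 28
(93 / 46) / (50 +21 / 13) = 1209/30866 = 0.04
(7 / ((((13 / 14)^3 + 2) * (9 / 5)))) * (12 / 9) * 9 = 76832/4611 = 16.66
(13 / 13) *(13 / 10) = 13/10 = 1.30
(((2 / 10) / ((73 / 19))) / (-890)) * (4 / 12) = -19/974550 = 0.00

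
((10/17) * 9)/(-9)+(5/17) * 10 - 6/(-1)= 142/17 = 8.35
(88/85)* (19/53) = 1672/4505 = 0.37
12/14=6/7 = 0.86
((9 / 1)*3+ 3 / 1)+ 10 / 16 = 245/8 = 30.62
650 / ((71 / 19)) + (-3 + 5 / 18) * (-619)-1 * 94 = 2255669/1278 = 1765.00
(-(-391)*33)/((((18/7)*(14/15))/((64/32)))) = 21505/2 = 10752.50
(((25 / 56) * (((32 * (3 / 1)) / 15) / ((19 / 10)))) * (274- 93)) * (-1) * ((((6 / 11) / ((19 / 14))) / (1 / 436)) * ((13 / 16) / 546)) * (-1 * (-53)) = -104563700/27797 = -3761.69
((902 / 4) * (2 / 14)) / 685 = 451/9590 = 0.05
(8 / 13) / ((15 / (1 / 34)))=4/3315 = 0.00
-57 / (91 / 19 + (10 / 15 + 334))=-3249/19349 = -0.17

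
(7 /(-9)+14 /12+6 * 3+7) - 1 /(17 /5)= 7679/306 = 25.09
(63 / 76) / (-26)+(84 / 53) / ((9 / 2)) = 100639/314184 = 0.32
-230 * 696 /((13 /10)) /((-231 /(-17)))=-9071200/1001 = -9062.14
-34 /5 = -6.80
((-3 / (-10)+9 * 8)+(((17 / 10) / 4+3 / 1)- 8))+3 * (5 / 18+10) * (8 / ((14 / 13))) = 249289/840 = 296.77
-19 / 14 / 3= -19/42 = -0.45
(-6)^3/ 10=-108/5 = -21.60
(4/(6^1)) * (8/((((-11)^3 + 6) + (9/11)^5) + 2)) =-161051/39939642 = 0.00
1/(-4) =-1/4 = -0.25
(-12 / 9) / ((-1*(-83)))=-4/249 = -0.02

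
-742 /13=-57.08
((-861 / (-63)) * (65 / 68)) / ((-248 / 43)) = -2.27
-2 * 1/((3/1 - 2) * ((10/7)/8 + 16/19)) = -1064/543 = -1.96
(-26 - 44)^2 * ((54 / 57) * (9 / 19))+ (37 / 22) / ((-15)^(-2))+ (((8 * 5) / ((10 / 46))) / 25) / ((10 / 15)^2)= 2593.86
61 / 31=1.97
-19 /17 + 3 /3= -2/17 = -0.12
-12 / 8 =-3/2 = -1.50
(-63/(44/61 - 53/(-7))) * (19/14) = -73017/7082 = -10.31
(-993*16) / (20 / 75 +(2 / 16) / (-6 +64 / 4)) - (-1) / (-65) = -247852867/4355 = -56912.25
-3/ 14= -0.21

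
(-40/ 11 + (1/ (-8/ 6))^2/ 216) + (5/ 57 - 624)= -50364335/80256 = -627.55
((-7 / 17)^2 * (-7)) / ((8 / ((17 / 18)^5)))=-1685159/15116544 = -0.11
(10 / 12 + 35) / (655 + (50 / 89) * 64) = 3827/73794 = 0.05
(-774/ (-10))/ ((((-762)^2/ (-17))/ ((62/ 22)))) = -22661/3548380 = -0.01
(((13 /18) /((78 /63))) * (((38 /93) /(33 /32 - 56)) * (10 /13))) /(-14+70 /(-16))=24320/133977753 = 0.00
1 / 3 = 0.33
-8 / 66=-4/33 = -0.12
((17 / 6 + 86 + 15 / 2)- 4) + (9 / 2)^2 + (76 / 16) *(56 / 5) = 9947/60 = 165.78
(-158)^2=24964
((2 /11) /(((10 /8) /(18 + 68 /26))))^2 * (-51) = -234433536/511225 = -458.57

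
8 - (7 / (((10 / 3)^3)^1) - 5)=12811/1000 = 12.81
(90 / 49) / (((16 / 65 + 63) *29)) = 5850/5841731 = 0.00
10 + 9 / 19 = 199/19 = 10.47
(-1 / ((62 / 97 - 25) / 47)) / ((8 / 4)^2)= 0.48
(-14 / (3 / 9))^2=1764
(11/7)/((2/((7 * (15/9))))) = 55/6 = 9.17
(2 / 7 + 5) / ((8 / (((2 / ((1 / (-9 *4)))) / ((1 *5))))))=-333/35 = -9.51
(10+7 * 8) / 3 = 22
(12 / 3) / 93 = 4/93 = 0.04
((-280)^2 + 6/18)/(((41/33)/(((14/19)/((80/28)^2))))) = 46705967/8200 = 5695.85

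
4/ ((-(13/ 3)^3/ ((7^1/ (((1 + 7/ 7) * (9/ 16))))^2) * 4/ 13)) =-6.19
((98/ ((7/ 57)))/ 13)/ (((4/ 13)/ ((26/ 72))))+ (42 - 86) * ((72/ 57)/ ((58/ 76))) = -547/696 = -0.79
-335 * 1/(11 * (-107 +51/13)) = 13/44 = 0.30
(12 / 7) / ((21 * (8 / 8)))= 0.08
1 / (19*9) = 1/171 = 0.01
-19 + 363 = 344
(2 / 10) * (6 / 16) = 3/40 = 0.08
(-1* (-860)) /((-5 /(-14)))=2408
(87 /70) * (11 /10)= 957/700 = 1.37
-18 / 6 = -3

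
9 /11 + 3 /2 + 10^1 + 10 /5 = 315/22 = 14.32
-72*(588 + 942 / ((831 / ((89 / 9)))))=-11950640/277 = -43143.10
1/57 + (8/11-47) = -29002/627 = -46.26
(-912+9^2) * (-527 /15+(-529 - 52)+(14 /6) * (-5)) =2608509/5 = 521701.80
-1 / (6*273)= -1/1638 = 0.00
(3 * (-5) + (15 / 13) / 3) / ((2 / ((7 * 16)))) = -10640/13 = -818.46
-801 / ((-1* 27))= 29.67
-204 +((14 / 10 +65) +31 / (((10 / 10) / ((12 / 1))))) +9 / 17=19969/85 = 234.93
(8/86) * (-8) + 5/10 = -21/86 = -0.24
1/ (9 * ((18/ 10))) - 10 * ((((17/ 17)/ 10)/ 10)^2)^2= 49999919/810000000 = 0.06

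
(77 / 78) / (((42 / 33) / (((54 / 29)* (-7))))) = -7623/754 = -10.11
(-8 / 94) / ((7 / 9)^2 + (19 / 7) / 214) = -485352/3522227 = -0.14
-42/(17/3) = -126/17 = -7.41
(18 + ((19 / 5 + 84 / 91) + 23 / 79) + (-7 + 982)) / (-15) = -5124803/77025 = -66.53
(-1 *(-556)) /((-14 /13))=-3614/7 = -516.29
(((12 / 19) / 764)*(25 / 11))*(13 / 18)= 325/239514 = 0.00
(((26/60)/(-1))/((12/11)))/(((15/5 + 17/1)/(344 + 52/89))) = -1096381/160200 = -6.84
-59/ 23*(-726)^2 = -1352064.52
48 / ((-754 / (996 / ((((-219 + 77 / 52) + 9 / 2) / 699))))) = 66835584/321233 = 208.06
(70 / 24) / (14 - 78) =-0.05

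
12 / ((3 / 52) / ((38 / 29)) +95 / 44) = 260832/47887 = 5.45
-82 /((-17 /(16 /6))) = 656/51 = 12.86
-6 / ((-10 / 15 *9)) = 1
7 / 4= 1.75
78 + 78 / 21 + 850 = 6522/7 = 931.71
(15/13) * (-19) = -285/13 = -21.92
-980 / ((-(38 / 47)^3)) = 25436635/13718 = 1854.25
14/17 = 0.82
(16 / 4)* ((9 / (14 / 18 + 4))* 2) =648/43 = 15.07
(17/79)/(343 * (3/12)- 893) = -68/255091 = 0.00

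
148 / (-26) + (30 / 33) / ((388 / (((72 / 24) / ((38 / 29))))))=-5995153/1054196 = -5.69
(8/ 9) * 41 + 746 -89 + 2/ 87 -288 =105827/261 = 405.47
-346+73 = -273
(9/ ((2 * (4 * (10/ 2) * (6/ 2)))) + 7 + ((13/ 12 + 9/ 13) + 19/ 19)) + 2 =18487/1560 = 11.85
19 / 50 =0.38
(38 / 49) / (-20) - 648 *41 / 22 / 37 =-32.68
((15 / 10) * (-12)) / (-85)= 18/85 = 0.21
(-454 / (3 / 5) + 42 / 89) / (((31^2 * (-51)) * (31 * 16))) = 12619/405664047 = 0.00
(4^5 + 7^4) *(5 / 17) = 17125/17 = 1007.35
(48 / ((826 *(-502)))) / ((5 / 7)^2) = -84/370225 = 0.00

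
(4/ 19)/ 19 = 4/361 = 0.01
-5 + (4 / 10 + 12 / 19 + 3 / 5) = -64/19 = -3.37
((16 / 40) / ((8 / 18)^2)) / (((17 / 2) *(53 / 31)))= 2511/18020 = 0.14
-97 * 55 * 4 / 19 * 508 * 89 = -964824080/19 = -50780214.74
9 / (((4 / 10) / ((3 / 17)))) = 3.97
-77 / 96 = -0.80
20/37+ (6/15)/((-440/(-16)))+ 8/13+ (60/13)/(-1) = -3.44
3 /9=1/3 = 0.33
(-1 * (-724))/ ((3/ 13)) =9412/3 = 3137.33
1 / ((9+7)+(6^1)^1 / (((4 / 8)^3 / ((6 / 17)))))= 17/560 = 0.03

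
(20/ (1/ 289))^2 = 33408400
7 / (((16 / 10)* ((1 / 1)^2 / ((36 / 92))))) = 315/184 = 1.71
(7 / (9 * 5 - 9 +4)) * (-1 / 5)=-7/200 = -0.04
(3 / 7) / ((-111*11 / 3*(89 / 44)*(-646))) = 6/7445473 = 0.00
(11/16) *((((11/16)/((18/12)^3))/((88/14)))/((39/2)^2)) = 77/1314144 = 0.00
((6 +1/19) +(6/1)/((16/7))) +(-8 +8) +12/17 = 24247/2584 = 9.38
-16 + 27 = 11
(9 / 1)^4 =6561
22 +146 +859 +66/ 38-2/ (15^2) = 4397812/4275 = 1028.73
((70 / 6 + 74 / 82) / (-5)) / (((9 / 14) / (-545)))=2359196/1107 = 2131.16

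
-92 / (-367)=92/367 = 0.25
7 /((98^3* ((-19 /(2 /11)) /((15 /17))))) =-15/238861084 = 0.00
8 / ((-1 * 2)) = -4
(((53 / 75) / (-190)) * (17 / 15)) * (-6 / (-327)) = -901/11649375 = 0.00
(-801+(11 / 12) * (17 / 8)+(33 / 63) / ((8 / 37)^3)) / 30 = -24.91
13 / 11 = 1.18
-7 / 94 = -0.07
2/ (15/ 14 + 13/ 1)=28/197 = 0.14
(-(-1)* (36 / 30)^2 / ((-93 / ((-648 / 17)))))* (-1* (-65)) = 101088/2635 = 38.36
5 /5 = 1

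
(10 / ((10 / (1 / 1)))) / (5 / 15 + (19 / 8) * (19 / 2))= 48/1099 = 0.04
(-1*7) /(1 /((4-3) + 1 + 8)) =-70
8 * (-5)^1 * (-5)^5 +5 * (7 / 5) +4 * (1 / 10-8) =624877/5 = 124975.40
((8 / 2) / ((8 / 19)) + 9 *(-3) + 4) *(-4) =54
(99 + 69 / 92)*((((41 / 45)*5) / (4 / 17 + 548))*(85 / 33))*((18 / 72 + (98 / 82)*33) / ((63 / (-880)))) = -178704595/150984 = -1183.60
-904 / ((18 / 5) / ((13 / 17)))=-29380/153 = -192.03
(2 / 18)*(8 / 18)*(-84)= -112/27 = -4.15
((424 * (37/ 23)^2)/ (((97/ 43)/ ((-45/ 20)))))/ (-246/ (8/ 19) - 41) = 224636472/128333813 = 1.75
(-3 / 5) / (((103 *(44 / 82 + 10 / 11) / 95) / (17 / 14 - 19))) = 6401043/940184 = 6.81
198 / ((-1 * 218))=-99/109 = -0.91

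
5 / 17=0.29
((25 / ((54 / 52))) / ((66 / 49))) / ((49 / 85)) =27625/891 = 31.00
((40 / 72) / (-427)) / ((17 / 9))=-5/7259 = 0.00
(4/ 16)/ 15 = 1/60 = 0.02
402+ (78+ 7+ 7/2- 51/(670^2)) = 220185399/448900 = 490.50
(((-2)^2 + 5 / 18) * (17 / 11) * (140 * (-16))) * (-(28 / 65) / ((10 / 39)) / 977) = 373184/14655 = 25.46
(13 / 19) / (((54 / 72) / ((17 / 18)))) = 442/513 = 0.86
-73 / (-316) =73/316 = 0.23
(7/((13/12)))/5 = 84/65 = 1.29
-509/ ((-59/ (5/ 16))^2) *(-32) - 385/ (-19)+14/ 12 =21.89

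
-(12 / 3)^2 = -16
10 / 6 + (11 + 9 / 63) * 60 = 670.24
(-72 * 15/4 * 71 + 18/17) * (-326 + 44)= 91895904/17 = 5405641.41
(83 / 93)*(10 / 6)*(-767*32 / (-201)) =10185760/56079 = 181.63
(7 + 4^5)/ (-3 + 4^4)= 1031/253 = 4.08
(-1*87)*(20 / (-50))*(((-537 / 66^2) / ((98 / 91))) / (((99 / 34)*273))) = -88247/17609130 = -0.01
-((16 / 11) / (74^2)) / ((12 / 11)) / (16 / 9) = -3/21904 = 0.00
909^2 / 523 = 826281/523 = 1579.89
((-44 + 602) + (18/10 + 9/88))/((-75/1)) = -82119/11000 = -7.47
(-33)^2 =1089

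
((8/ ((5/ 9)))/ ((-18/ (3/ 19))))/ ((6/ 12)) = -24/95 = -0.25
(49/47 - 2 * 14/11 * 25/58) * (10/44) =-4095/329846 = -0.01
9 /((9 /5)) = 5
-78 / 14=-39/7 = -5.57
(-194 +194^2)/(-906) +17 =-11020/453 = -24.33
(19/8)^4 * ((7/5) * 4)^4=312900721/10000 = 31290.07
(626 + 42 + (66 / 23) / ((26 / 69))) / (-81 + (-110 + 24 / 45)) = -131745/37141 = -3.55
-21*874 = -18354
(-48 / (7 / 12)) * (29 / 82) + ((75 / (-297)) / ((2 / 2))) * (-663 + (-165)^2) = -63803066/9471 = -6736.68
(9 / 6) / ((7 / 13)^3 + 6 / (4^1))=6591/7277 = 0.91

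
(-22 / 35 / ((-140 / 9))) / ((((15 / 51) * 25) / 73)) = 122859/306250 = 0.40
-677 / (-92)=677/92 = 7.36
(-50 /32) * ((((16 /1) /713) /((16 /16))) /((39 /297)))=-2475/9269 = -0.27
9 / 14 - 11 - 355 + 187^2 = 484451/14 = 34603.64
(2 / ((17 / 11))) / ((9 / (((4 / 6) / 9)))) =44/4131 = 0.01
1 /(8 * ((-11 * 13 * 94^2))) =-1/10108384 = 0.00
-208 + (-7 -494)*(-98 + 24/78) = 633566/13 = 48735.85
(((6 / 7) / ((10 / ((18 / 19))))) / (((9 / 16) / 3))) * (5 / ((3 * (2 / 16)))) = 768/133 = 5.77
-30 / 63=-10/21 = -0.48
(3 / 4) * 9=27/4 = 6.75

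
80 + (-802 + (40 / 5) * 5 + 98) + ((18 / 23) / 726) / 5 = -8126357/13915 = -584.00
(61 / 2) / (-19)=-61/38 = -1.61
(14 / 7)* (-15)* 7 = -210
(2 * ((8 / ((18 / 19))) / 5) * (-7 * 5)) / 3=-39.41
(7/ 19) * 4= 28/19 = 1.47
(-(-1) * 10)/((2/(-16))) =-80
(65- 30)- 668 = -633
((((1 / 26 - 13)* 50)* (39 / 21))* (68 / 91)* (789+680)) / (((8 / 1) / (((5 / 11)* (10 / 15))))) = -80922125/1617 = -50044.60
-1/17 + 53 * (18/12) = 2701/34 = 79.44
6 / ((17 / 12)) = 72/17 = 4.24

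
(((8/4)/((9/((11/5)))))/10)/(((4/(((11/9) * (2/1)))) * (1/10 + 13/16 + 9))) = 968/321165 = 0.00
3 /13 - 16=-205/13 = -15.77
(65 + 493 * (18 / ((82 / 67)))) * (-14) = -4199216/41 = -102419.90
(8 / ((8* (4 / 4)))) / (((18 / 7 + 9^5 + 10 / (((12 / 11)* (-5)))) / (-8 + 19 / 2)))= 63/2480089 = 0.00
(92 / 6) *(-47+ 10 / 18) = -19228/27 = -712.15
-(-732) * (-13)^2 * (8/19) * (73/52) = 1389336/19 = 73122.95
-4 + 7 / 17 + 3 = -0.59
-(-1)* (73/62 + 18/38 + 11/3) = 5.32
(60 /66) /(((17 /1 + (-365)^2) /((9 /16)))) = 15/3908432 = 0.00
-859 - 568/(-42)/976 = -4401445/5124 = -858.99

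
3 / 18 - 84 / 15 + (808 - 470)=9977/30 = 332.57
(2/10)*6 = 6/5 = 1.20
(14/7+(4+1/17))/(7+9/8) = 824/1105 = 0.75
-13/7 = -1.86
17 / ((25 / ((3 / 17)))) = 3/25 = 0.12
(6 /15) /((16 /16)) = 2/5 = 0.40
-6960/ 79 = -88.10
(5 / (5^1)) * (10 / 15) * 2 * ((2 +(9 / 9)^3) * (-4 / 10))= -8/5 = -1.60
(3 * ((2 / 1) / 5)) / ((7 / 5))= 6/7 = 0.86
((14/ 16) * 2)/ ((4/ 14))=49/8 = 6.12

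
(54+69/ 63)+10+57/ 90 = 4601/70 = 65.73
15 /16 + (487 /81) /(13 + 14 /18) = 1.37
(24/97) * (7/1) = 168/97 = 1.73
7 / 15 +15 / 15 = 22/15 = 1.47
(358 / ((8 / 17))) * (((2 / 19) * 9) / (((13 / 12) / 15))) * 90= 221834700/247 = 898116.19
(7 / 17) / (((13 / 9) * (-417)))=-21/30719 = 0.00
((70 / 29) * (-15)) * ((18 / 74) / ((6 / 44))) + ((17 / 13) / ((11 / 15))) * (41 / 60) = -63.37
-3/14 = -0.21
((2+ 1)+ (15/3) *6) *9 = 297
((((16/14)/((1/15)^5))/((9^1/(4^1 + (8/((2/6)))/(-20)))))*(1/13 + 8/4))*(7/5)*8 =81648000/13 = 6280615.38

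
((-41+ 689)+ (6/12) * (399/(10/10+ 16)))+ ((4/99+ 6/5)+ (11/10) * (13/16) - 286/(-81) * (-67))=206145361/484704 = 425.30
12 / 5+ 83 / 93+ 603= 281926/465 = 606.29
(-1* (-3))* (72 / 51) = 72/17 = 4.24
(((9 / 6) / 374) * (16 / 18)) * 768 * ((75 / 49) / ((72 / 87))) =46400/9163 = 5.06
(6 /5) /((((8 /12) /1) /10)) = 18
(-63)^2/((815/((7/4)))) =27783/3260 = 8.52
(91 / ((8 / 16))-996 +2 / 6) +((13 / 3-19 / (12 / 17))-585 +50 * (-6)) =-6885/4 = -1721.25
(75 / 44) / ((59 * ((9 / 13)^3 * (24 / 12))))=54925/1261656 = 0.04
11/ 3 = 3.67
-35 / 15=-7/3 = -2.33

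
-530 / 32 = -265/16 = -16.56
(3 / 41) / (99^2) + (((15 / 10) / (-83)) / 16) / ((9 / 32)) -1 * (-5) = 55543439/11117601 = 5.00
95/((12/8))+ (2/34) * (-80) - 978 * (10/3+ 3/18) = -171583/51 = -3364.37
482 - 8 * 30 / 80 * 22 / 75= 12028/25 = 481.12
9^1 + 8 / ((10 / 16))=109/5 = 21.80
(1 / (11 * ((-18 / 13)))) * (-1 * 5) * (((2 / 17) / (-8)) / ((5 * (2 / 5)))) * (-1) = 65/26928 = 0.00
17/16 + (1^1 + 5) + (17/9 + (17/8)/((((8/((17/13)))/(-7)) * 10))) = 652073/74880 = 8.71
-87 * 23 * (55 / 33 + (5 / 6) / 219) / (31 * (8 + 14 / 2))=-292813/40734 = -7.19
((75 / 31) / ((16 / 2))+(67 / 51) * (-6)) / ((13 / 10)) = -159785/27404 = -5.83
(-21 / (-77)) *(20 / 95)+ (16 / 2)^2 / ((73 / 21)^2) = 5962764/1113761 = 5.35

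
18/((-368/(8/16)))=-9/368 = -0.02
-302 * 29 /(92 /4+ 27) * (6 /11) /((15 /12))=-105096/1375 = -76.43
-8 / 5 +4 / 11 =-68/55 = -1.24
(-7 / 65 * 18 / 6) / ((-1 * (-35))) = -3/325 = -0.01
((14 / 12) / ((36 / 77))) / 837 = 539/180792 = 0.00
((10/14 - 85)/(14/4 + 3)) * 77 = -12980/13 = -998.46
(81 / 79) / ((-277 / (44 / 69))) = -1188/503309 = 0.00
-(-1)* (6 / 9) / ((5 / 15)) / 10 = 1/5 = 0.20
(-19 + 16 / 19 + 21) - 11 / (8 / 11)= -1867/152 = -12.28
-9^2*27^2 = -59049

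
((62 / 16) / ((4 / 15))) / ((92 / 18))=2.84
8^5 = 32768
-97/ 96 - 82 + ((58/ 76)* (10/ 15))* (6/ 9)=-452377/5472 = -82.67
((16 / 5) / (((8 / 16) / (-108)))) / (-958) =1728/2395 = 0.72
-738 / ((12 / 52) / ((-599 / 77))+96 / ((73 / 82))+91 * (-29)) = 209758419/719429894 = 0.29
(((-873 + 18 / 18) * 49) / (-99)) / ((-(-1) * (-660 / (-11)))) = 10682/1485 = 7.19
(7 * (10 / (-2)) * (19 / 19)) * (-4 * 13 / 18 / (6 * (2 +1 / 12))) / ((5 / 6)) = 728/75 = 9.71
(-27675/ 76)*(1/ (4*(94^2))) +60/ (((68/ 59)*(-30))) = -79711723/45664448 = -1.75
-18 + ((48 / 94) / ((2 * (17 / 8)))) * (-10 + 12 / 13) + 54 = 362604/10387 = 34.91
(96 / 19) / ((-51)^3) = -32/840123 = 0.00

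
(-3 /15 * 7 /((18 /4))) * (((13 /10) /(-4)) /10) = 91/9000 = 0.01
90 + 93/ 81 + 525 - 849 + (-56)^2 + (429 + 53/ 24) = 720221/216 = 3334.36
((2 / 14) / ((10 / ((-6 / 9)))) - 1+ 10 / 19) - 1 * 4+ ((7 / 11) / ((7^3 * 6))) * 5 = -458967/102410 = -4.48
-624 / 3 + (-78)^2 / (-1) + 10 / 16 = -50331/8 = -6291.38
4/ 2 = 2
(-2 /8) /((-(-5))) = -0.05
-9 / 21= -3/7 = -0.43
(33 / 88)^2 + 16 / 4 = 265/64 = 4.14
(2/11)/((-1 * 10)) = -1/55 = -0.02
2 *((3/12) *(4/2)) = 1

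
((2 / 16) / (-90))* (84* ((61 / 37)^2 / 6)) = -26047/492840 = -0.05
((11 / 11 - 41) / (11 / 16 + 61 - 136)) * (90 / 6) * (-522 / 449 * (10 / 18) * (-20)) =1920000/18409 = 104.30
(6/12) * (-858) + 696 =267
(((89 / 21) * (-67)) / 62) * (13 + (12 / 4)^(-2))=-351817/5859 = -60.05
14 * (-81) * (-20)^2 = -453600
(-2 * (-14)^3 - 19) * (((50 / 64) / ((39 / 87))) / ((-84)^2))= 1321675/978432 = 1.35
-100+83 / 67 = -6617/67 = -98.76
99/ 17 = 5.82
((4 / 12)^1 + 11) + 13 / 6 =27/2 = 13.50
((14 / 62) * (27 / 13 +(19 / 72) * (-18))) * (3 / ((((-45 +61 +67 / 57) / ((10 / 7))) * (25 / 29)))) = -689301/3945370 = -0.17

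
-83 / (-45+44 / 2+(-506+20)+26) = 83/483 = 0.17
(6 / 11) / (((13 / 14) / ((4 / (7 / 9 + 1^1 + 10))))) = 1512/7579 = 0.20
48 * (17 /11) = 816/11 = 74.18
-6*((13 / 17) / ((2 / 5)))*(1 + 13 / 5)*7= -4914/17 = -289.06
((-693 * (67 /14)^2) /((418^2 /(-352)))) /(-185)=-80802/467495 = -0.17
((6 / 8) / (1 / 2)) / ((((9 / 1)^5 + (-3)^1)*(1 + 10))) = 1/433004 = 0.00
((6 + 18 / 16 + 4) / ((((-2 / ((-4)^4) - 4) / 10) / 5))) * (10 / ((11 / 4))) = -2848000/5643 = -504.70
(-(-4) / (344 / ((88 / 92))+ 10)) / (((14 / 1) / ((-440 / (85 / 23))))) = -22264/241927 = -0.09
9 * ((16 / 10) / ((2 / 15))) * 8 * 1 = 864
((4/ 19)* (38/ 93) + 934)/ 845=17374/15717 = 1.11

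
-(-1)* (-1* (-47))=47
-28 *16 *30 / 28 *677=-324960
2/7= 0.29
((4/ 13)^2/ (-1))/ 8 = -2/169 = -0.01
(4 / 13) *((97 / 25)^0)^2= 4/13 = 0.31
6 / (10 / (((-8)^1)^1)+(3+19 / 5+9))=40/97 = 0.41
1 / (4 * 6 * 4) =1/96 = 0.01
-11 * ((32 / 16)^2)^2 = -176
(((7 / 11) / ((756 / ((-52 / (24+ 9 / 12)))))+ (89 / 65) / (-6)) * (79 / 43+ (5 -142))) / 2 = 29703679/1911195 = 15.54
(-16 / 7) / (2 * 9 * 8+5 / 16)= -0.02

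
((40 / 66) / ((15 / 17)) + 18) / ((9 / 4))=7400/891 = 8.31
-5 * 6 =-30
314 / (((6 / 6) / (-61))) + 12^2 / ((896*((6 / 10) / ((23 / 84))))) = -30033357/1568 = -19153.93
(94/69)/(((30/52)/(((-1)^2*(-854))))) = -2087176/1035 = -2016.60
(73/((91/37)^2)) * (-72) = -7195464/8281 = -868.91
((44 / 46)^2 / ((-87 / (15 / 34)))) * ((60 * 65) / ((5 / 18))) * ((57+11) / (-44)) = 1544400/15341 = 100.67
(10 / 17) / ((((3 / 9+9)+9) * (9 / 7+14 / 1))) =42/20009 = 0.00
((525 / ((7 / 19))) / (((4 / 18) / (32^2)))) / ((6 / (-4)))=-4377600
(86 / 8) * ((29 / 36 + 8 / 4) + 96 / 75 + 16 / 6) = 261311/3600 = 72.59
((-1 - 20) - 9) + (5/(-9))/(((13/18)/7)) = -460/13 = -35.38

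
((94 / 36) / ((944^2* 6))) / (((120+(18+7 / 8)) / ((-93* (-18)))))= 1457/247513024 = 0.00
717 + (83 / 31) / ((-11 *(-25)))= 6112508/8525 = 717.01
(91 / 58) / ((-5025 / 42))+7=339388/48575 = 6.99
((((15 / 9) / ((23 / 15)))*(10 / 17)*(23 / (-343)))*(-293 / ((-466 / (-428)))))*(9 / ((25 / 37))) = 208797660/1358623 = 153.68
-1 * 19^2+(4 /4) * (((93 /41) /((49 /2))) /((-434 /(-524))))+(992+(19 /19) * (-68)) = 7919041/14063 = 563.11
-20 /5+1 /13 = -51/13 = -3.92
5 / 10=1/2 = 0.50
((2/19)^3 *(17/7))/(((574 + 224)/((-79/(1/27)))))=-48348/6385729 = -0.01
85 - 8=77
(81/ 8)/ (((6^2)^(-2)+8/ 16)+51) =13122/66745 = 0.20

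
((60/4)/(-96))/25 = -1/160 = -0.01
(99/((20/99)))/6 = 3267/40 = 81.68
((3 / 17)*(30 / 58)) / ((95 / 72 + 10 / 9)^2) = 46656/3019625 = 0.02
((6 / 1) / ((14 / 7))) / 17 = 3/17 = 0.18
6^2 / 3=12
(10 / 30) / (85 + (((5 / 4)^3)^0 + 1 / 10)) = 10/2583 = 0.00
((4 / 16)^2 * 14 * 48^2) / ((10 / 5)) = 1008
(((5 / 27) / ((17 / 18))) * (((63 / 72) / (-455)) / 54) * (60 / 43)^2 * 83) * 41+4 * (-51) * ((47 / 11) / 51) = -693271918/40454271 = -17.14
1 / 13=0.08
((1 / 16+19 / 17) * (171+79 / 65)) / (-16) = -1796637/141440 = -12.70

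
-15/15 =-1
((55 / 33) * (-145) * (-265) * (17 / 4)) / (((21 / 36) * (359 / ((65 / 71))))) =212298125/178423 = 1189.86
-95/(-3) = 95/3 = 31.67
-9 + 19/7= -44/7 = -6.29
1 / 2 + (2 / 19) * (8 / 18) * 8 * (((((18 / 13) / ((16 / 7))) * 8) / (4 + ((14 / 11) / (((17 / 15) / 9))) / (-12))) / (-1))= -43397/583414 = -0.07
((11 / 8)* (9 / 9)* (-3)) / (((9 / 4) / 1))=-11/6 = -1.83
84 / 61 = 1.38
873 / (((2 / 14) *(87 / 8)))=16296/29 = 561.93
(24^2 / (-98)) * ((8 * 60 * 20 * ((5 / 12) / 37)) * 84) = -13824000/259 = -53374.52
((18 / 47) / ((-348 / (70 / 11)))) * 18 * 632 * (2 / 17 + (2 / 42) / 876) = -174474660/18606313 = -9.38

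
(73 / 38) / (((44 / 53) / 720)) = 348210/209 = 1666.08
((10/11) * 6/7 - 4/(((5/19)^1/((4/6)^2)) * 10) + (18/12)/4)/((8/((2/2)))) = 0.06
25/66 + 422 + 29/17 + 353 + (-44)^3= -94704559/1122 = -84406.92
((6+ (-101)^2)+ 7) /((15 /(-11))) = -112354/15 = -7490.27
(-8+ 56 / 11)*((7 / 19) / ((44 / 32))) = -1792/2299 = -0.78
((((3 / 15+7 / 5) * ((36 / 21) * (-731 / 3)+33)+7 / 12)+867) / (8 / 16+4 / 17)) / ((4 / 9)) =5398707/7000 = 771.24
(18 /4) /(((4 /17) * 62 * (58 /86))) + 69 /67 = 1433289/963728 = 1.49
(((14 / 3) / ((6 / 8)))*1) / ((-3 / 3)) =-56/9 = -6.22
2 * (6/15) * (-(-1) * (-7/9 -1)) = -64/45 = -1.42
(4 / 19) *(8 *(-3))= -5.05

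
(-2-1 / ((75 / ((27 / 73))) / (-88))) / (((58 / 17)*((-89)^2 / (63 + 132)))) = -947427/83843785 = -0.01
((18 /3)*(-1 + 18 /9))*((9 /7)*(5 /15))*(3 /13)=54/91 = 0.59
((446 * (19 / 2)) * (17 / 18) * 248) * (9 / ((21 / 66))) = 196495112/7 = 28070730.29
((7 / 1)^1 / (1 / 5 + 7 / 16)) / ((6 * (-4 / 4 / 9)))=-280/17 = -16.47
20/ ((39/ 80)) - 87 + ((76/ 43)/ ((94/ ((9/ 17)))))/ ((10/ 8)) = -307957153/6699615 = -45.97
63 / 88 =0.72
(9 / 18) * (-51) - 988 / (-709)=-34183/1418 = -24.11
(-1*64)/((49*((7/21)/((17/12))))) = -272/49 = -5.55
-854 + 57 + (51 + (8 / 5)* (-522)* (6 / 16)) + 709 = -1751/5 = -350.20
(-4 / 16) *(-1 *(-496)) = -124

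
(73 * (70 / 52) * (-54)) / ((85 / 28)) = -386316/221 = -1748.04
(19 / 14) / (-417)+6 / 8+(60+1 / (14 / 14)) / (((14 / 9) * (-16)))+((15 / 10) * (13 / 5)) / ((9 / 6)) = 418399/467040 = 0.90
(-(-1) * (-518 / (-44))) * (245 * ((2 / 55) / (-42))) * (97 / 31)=-175861/22506 = -7.81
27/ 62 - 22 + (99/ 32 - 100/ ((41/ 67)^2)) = -476109763/1667552 = -285.51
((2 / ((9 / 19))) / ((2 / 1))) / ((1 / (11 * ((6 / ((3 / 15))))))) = 2090/3 = 696.67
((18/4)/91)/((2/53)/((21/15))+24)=477/231764 = 0.00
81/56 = 1.45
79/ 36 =2.19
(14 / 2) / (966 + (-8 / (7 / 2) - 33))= 49/6515 = 0.01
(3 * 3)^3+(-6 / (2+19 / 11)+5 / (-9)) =268202/369 = 726.83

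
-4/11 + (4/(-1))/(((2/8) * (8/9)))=-202/11 = -18.36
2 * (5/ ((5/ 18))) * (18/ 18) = 36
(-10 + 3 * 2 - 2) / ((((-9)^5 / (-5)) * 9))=-10/177147 = 0.00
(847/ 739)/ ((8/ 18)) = 7623/2956 = 2.58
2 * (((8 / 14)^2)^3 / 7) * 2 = 16384/823543 = 0.02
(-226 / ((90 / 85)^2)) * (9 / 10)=-32657/180 = -181.43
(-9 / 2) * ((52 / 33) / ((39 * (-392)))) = 1/2156 = 0.00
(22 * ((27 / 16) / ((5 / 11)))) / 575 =3267/23000 = 0.14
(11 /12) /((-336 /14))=-11/288 = -0.04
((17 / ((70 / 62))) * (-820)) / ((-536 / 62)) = 669817/469 = 1428.18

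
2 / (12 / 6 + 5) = 2/7 = 0.29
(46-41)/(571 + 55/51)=255/29176 = 0.01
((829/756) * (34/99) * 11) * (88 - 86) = 14093/1701 = 8.29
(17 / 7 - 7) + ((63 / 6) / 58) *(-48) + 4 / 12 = -7873/609 = -12.93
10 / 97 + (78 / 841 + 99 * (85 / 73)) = 687636703/5955121 = 115.47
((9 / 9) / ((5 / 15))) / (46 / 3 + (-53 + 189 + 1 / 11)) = 99/4997 = 0.02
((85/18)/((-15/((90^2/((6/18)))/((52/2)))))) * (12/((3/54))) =-826200/13 = -63553.85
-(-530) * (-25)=-13250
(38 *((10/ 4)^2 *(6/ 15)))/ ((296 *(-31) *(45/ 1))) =-19/82584 = 0.00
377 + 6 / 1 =383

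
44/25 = 1.76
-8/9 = -0.89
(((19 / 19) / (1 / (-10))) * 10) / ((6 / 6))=-100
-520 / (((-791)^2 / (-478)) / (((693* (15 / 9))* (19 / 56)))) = 97404450/625681 = 155.68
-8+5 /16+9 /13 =-1455/208 = -7.00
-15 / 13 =-1.15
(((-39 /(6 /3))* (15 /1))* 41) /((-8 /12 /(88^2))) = 139304880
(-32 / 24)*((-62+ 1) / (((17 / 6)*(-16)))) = -61/34 = -1.79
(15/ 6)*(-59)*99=-29205/2 = -14602.50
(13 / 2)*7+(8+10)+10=147/2 = 73.50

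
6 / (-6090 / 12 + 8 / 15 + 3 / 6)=-90/7597 = -0.01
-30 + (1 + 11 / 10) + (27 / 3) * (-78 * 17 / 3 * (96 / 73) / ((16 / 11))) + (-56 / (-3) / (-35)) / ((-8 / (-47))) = -7944403/2190 = -3627.58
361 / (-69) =-361/69 = -5.23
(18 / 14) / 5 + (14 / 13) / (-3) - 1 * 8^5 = -44728459/1365 = -32768.10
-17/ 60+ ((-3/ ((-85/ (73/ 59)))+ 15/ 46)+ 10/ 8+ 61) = 21570584/346035 = 62.34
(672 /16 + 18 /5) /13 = 228/65 = 3.51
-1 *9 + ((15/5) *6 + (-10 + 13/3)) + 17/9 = 47/9 = 5.22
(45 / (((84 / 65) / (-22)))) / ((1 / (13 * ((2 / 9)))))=-46475/21 = -2213.10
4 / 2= 2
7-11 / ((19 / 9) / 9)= -758/19 = -39.89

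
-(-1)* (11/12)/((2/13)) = 143/24 = 5.96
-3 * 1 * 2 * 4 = -24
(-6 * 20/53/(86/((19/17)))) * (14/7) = -0.06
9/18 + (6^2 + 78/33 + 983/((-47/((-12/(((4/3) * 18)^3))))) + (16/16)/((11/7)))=2139671/54144 = 39.52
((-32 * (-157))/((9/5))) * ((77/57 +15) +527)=777991520/513 = 1516552.67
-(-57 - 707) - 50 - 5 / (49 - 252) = 144947/203 = 714.02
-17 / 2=-8.50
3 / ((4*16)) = 3/64 = 0.05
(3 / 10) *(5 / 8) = 3/16 = 0.19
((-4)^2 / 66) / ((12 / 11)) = 2/9 = 0.22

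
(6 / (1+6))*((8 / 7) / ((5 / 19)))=912/245 = 3.72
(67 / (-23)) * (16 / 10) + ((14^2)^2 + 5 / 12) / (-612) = -56951039/844560 = -67.43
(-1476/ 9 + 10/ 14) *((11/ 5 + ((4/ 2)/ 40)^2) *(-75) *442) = 667629729/56 = 11921959.45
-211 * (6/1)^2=-7596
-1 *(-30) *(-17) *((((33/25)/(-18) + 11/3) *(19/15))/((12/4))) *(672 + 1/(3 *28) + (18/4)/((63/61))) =-282609173/540 = -523350.32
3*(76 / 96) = 19/8 = 2.38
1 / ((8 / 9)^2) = 81/64 = 1.27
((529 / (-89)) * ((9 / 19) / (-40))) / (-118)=-4761/7981520 = 0.00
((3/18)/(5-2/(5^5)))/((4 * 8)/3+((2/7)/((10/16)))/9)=328125/105486496 = 0.00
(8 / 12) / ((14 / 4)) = 4/21 = 0.19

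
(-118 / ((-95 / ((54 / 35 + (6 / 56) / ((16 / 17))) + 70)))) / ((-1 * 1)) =-9470149/106400 = -89.01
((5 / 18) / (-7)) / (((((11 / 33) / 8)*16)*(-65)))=1/1092 = 0.00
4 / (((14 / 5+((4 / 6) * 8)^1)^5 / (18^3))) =553584375/844596301 = 0.66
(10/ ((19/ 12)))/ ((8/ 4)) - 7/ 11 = 527/209 = 2.52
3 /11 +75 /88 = 9/8 = 1.12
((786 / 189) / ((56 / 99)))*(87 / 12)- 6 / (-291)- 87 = -2561075/76048 = -33.68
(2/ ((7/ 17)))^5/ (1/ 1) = 45435424/16807 = 2703.36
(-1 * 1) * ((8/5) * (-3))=24/5 = 4.80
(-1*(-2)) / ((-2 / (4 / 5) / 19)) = -76/5 = -15.20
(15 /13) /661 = 15/8593 = 0.00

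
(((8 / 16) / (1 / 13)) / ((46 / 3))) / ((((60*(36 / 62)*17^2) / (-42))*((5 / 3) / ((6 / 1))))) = -8463/1329400 = -0.01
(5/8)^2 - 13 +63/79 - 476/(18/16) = -19790737/45504 = -434.92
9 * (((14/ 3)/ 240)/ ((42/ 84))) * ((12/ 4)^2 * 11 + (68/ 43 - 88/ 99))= 270067/7740 = 34.89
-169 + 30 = -139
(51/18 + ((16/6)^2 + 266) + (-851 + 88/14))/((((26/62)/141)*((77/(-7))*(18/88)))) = 208831810/2457 = 84994.63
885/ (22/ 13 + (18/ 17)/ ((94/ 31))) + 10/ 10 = 1842740/4241 = 434.51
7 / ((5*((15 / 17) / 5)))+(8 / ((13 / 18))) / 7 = 12989/1365 = 9.52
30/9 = 10/3 = 3.33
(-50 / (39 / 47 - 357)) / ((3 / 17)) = 3995/5022 = 0.80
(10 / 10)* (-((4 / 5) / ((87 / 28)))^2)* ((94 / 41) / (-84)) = 42112/23274675 = 0.00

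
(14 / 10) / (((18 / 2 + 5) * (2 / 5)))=1/4 = 0.25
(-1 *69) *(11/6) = -253/2 = -126.50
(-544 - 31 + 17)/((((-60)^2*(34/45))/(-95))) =5301/272 = 19.49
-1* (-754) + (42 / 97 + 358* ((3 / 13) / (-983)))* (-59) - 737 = -4447289/1239563 = -3.59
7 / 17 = 0.41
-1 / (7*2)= -1/14 = -0.07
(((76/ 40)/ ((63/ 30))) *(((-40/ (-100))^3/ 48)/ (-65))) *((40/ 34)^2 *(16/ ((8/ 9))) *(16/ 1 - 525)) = 154736/657475 = 0.24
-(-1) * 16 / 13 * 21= 336/13 = 25.85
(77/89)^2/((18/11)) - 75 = -74.54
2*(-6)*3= -36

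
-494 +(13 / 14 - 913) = -19685/14 = -1406.07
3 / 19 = 0.16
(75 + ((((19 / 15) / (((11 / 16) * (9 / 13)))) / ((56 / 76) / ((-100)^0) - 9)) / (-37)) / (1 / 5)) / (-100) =-129470563/172527300 = -0.75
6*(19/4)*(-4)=-114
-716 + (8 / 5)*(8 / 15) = -53636/75 = -715.15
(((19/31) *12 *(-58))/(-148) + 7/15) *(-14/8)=-5.86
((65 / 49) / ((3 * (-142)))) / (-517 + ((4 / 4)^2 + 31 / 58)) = 1885/312034989 = 0.00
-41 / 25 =-1.64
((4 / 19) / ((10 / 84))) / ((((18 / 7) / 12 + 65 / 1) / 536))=1260672/86735 = 14.53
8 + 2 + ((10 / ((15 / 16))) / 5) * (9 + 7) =662/15 = 44.13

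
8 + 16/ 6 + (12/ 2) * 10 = 212/3 = 70.67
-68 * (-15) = 1020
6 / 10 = 3/5 = 0.60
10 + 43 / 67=713/67 = 10.64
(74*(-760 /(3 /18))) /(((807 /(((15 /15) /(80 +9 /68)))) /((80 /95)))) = -6440960/1465781 = -4.39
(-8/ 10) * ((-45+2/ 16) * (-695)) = -49901/2 = -24950.50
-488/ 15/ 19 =-488/285 = -1.71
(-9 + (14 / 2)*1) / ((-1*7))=2/7 = 0.29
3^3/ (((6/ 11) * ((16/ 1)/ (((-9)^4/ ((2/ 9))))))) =5845851/64 = 91341.42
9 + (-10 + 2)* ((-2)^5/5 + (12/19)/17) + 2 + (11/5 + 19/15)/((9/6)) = 933349/14535 = 64.21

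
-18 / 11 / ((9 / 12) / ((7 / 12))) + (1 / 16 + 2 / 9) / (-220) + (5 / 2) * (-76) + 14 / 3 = -5911721/31680 = -186.61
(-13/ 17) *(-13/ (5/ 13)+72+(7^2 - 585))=32357/85 = 380.67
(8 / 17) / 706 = 4/6001 = 0.00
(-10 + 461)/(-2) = -451/2 = -225.50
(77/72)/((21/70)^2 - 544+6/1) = -1925/968238 = 0.00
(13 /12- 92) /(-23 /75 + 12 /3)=-27275/1108 = -24.62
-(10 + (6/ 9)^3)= -278/27 = -10.30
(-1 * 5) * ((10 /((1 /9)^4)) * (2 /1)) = -656100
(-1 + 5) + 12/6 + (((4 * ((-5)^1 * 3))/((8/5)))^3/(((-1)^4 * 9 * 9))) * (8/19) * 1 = -268.12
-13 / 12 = -1.08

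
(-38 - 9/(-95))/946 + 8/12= 168937/269610 = 0.63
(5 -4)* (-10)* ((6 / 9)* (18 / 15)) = -8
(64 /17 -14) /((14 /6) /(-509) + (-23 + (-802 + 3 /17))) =0.01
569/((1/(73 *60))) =2492220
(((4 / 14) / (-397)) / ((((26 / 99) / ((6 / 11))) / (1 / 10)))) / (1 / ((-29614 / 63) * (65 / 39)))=2278/19453 = 0.12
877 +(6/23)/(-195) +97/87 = 114211846/130065 = 878.11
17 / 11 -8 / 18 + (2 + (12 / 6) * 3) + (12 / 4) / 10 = 9307/990 = 9.40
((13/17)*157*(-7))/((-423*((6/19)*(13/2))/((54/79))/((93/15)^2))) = 40133282/1578025 = 25.43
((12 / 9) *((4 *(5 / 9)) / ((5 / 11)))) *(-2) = -352/27 = -13.04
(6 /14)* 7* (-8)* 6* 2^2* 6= -3456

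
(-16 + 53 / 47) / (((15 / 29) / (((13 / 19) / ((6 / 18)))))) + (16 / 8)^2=-245663/4465 = -55.02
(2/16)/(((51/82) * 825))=41/168300 = 0.00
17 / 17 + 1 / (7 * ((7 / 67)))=116/49 = 2.37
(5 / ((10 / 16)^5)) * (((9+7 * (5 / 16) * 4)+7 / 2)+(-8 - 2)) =73728/125 = 589.82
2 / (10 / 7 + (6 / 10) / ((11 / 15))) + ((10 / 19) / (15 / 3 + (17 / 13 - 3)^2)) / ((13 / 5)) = 4001104/4368423 = 0.92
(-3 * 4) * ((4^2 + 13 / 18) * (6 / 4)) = -301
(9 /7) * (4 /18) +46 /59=440/413 = 1.07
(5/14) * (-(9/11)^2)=-405/1694 = -0.24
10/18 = 5/9 = 0.56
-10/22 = -5/11 = -0.45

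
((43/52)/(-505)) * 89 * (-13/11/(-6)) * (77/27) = -26789/327240 = -0.08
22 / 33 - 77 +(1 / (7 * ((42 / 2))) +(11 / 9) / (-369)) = -12421079/162729 = -76.33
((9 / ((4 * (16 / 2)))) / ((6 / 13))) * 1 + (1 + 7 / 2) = 327/64 = 5.11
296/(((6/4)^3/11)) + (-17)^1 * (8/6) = 25436/27 = 942.07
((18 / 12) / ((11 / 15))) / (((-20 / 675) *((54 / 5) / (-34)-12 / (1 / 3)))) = 1.90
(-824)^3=-559476224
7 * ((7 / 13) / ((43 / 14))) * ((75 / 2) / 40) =5145/4472 = 1.15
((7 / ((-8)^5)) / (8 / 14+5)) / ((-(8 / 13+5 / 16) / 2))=49/592896 = 0.00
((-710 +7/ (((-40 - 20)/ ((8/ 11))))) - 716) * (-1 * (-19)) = -4470776/165 = -27095.61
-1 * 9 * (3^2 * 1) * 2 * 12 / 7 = -1944/7 = -277.71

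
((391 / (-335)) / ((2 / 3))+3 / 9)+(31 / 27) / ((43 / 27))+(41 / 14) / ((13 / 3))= -0.02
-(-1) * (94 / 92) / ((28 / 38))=893/644 = 1.39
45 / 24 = 15/8 = 1.88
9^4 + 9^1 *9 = 6642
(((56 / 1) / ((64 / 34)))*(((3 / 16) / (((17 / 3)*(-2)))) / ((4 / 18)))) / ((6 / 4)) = -189/128 = -1.48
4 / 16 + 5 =5.25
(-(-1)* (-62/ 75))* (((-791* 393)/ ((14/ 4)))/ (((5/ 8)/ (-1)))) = -14684576/125 = -117476.61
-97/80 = -1.21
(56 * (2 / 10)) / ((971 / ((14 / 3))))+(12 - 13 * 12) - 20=-2387876/14565 = -163.95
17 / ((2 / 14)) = 119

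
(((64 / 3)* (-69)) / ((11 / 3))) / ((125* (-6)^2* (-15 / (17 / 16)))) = 391/61875 = 0.01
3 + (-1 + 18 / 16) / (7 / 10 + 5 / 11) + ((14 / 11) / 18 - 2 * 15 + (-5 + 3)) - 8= -1851803/50292 = -36.82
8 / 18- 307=-2759/9 = -306.56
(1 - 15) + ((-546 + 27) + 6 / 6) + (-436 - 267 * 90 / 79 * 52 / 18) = -145892/79 = -1846.73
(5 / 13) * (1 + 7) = 40/13 = 3.08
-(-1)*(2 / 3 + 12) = 38/3 = 12.67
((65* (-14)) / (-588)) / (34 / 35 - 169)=-325/35286 = -0.01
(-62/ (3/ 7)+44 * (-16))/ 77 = -2546/231 = -11.02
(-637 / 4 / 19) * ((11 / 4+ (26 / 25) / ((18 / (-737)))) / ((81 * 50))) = 22835813/277020000 = 0.08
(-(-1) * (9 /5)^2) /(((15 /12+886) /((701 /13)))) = 0.20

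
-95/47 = -2.02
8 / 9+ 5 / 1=53/9 = 5.89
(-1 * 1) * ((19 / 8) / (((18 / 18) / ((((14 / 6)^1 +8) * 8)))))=-589/3 = -196.33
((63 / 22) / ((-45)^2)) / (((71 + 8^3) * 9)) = 7/25972650 = 0.00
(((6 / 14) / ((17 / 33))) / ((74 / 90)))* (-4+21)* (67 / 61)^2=19998495/963739 = 20.75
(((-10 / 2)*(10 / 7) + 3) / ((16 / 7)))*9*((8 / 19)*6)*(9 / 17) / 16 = -7047/5168 = -1.36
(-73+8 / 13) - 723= -10340/13 = -795.38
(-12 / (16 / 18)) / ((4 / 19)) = -64.12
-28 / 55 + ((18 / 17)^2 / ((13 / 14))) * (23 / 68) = -353822/3512795 = -0.10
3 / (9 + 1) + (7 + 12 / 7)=631/70 = 9.01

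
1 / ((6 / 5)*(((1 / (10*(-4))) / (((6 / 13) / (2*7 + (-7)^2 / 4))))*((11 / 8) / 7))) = -1280/429 = -2.98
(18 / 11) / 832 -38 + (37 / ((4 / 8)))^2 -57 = 24623465/4576 = 5381.00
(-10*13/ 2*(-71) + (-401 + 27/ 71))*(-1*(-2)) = 598442/71 = 8428.76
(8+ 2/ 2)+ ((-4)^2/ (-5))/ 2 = 37/5 = 7.40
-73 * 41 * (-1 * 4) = 11972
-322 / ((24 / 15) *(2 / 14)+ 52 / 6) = -16905/467 = -36.20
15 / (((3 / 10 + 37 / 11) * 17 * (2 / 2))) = 1650/6851 = 0.24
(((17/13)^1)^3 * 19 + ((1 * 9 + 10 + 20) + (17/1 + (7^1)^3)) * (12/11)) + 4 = 11642721/24167 = 481.76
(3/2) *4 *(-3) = -18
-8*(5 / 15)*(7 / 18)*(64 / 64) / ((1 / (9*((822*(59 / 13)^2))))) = -26706232/169 = -158025.04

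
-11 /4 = -2.75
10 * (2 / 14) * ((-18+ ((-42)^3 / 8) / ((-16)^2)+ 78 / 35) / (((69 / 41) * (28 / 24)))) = -19083327/504896 = -37.80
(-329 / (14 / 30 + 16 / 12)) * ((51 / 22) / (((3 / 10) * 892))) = -139825/88308 = -1.58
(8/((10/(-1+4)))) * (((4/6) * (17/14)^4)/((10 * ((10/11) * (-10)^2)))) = 918731/240100000 = 0.00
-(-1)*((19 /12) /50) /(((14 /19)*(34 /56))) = 361/5100 = 0.07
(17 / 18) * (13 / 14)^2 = 0.81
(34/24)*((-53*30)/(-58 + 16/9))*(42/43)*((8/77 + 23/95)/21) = 20523879/31831954 = 0.64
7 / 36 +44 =1591/36 = 44.19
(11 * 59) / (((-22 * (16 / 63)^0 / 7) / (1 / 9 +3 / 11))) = -7847/99 = -79.26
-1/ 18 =-0.06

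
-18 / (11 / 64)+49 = -613/11 = -55.73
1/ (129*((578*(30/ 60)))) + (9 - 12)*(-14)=1565803/37281 = 42.00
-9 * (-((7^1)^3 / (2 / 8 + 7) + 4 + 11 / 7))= 96615/203 = 475.94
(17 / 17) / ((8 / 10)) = 1.25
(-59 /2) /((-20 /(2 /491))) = 59/9820 = 0.01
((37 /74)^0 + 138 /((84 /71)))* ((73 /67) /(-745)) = -120231/698810 = -0.17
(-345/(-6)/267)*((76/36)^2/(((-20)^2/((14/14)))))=8303/3460320 = 0.00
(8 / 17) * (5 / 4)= 10/17 = 0.59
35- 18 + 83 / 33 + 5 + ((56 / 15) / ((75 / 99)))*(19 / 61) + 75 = 25426732/251625 = 101.05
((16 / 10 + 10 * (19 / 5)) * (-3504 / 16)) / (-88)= 1971/20 = 98.55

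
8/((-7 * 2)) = -4/7 = -0.57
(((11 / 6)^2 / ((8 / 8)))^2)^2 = 214358881/1679616 = 127.62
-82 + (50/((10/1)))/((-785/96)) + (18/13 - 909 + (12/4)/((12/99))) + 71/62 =-964.33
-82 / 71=-1.15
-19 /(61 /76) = -1444/61 = -23.67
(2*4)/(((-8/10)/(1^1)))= -10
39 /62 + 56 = 3511/62 = 56.63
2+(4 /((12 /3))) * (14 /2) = 9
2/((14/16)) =16/7 = 2.29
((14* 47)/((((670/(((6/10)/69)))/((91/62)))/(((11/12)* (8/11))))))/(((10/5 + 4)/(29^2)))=25178699/21496950 = 1.17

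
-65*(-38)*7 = 17290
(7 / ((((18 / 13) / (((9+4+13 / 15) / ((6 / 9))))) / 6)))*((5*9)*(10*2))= 567840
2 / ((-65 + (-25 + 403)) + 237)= 1/275 = 0.00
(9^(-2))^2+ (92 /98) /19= 302737/6108291 = 0.05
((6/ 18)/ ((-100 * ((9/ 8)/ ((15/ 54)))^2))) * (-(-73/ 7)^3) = -1556068/6751269 = -0.23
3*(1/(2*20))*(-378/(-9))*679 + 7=42917/20 = 2145.85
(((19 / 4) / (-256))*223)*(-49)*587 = 121868831/1024 = 119012.53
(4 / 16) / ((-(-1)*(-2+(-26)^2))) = 1/2696 = 0.00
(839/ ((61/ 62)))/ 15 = 52018/915 = 56.85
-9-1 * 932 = -941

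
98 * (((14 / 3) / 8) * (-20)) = -3430/3 = -1143.33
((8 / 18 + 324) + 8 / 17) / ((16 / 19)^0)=49712/153 = 324.92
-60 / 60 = -1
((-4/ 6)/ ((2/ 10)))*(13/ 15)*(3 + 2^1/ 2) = -104/9 = -11.56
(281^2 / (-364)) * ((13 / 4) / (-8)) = 78961/896 = 88.13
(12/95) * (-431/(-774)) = 862/12255 = 0.07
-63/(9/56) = -392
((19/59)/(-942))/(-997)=19/55411266 = 0.00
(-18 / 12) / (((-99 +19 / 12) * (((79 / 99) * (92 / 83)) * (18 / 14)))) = 8217/606878 = 0.01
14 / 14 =1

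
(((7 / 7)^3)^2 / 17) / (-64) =-1/1088 = 0.00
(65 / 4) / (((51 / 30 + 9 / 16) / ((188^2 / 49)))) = 45947200/8869 = 5180.65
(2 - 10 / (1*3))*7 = -28/3 = -9.33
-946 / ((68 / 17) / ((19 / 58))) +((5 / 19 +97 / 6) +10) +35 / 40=-663439/13224 = -50.17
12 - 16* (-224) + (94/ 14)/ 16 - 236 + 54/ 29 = 10920691/3248 = 3362.28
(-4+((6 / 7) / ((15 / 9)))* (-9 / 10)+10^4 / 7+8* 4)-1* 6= 253769/175 = 1450.11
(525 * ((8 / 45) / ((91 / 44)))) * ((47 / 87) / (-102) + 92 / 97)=714427120/16785171 = 42.56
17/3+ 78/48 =7.29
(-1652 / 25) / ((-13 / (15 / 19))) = 4.01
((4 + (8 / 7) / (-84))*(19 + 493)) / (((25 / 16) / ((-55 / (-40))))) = 6600704/3675 = 1796.11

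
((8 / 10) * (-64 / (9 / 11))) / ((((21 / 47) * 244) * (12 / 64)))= -529408/172935 = -3.06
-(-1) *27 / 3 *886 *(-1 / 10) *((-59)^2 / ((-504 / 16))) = 3084166/35 = 88119.03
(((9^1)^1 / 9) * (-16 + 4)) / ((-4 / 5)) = 15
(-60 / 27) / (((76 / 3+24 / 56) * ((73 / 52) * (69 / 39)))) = -0.03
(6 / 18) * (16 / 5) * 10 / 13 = 0.82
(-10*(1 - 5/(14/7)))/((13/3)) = 45/13 = 3.46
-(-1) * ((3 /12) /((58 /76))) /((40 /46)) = 437/1160 = 0.38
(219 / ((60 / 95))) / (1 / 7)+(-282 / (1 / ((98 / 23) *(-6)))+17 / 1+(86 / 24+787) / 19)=9695.25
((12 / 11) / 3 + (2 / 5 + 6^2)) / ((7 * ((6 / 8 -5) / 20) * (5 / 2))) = -64704/6545 = -9.89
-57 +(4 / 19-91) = -2808/19 = -147.79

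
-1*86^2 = -7396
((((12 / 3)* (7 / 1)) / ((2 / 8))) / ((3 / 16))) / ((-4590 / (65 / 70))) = -832/6885 = -0.12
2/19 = 0.11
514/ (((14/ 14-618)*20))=-257/6170 = -0.04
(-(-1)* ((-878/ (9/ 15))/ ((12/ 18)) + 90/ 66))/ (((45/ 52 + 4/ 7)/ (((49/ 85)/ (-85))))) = 86076536/8313085 = 10.35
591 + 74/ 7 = 4211/7 = 601.57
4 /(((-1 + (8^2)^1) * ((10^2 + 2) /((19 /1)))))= 38/3213 = 0.01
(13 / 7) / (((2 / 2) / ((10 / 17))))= 130/119 = 1.09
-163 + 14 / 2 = -156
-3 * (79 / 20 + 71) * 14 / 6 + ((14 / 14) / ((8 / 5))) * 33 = -20161/40 = -504.02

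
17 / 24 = 0.71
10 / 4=2.50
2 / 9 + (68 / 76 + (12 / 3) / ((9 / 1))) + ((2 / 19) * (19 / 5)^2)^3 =4518329/890625 = 5.07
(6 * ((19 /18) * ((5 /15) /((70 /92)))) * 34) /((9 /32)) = 950912/2835 = 335.42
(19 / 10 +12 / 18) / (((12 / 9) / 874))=33649/20 = 1682.45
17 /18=0.94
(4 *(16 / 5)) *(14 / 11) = 16.29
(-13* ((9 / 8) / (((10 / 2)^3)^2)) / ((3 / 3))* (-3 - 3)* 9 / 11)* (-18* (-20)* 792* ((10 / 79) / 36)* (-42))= -9552816/49375 = -193.47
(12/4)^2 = 9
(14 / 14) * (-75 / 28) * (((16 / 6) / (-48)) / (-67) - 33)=994925/11256 = 88.39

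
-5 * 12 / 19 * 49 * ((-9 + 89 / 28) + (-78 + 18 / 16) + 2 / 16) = 242760/19 = 12776.84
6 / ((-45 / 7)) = -14/15 = -0.93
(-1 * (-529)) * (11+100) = 58719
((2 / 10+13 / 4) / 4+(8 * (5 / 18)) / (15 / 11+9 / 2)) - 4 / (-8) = 161749/92880 = 1.74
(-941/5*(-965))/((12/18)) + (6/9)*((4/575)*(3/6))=939847283/3450 = 272419.50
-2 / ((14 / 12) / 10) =-120/7 = -17.14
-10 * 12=-120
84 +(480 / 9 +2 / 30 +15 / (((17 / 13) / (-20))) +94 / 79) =-609869/6715 = -90.82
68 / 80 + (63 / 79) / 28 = 347/395 = 0.88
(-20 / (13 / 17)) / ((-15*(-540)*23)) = -17/121095 = 0.00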